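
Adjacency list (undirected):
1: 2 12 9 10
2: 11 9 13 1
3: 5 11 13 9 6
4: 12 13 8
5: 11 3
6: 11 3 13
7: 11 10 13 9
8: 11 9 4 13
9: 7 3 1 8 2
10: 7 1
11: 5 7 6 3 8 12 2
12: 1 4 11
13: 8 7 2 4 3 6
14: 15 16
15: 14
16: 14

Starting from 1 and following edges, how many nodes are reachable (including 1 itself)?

13

BFS from 1 visits: 1, 2, 12, 9, 10, 11, 13, 4, 7, 3, 8, 5, 6
Reachable nodes: 13 of 16 total.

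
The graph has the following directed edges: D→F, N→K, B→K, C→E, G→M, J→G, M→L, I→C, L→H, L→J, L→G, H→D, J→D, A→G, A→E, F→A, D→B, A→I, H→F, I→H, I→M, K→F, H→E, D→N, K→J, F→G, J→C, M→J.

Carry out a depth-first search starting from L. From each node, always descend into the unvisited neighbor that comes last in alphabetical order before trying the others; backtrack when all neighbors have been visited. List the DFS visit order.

L, J, G, M, D, N, K, F, A, I, H, E, C, B

Visit L
L → J
J → G
G → M
J → D
D → N
N → K
K → F
F → A
A → I
I → H
H → E
I → C
D → B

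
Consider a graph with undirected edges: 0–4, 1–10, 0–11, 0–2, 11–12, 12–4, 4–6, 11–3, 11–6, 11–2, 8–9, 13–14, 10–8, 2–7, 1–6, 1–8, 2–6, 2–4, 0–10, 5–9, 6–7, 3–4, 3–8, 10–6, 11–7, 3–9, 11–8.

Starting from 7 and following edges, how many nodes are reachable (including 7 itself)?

13

BFS from 7 visits: 7, 2, 6, 11, 0, 4, 1, 10, 3, 8, 12, 9, 5
Reachable nodes: 13 of 15 total.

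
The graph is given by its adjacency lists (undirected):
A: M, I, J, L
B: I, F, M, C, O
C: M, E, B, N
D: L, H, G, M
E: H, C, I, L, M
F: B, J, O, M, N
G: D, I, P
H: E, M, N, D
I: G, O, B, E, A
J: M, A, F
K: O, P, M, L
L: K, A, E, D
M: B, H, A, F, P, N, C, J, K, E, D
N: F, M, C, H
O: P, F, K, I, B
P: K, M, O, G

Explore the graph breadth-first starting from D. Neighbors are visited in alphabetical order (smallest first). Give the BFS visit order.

Visit D; enqueue G, H, L, M → queue [G, H, L, M]
Visit G; enqueue I, P → queue [H, L, M, I, P]
Visit H; enqueue E, N → queue [L, M, I, P, E, N]
Visit L; enqueue A, K → queue [M, I, P, E, N, A, K]
Visit M; enqueue B, C, F, J → queue [I, P, E, N, A, K, B, C, F, J]
Visit I; enqueue O → queue [P, E, N, A, K, B, C, F, J, O]
Visit P → queue [E, N, A, K, B, C, F, J, O]
Visit E → queue [N, A, K, B, C, F, J, O]
Visit N → queue [A, K, B, C, F, J, O]
Visit A → queue [K, B, C, F, J, O]
Visit K → queue [B, C, F, J, O]
Visit B → queue [C, F, J, O]
Visit C → queue [F, J, O]
Visit F → queue [J, O]
Visit J → queue [O]
Visit O → queue []

D → G → H → L → M → I → P → E → N → A → K → B → C → F → J → O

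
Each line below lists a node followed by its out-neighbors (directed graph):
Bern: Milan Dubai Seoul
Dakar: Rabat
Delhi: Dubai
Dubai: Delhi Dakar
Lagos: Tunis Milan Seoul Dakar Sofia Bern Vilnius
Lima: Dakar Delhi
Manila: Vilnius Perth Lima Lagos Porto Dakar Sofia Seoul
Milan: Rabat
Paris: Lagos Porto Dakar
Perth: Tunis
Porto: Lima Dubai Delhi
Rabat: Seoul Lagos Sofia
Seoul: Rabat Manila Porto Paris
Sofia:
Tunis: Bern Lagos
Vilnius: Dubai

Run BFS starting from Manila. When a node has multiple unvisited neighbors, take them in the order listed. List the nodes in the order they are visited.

Manila, Vilnius, Perth, Lima, Lagos, Porto, Dakar, Sofia, Seoul, Dubai, Tunis, Delhi, Milan, Bern, Rabat, Paris

Visit Manila; enqueue Vilnius, Perth, Lima, Lagos, Porto, Dakar, Sofia, Seoul → queue [Vilnius, Perth, Lima, Lagos, Porto, Dakar, Sofia, Seoul]
Visit Vilnius; enqueue Dubai → queue [Perth, Lima, Lagos, Porto, Dakar, Sofia, Seoul, Dubai]
Visit Perth; enqueue Tunis → queue [Lima, Lagos, Porto, Dakar, Sofia, Seoul, Dubai, Tunis]
Visit Lima; enqueue Delhi → queue [Lagos, Porto, Dakar, Sofia, Seoul, Dubai, Tunis, Delhi]
Visit Lagos; enqueue Milan, Bern → queue [Porto, Dakar, Sofia, Seoul, Dubai, Tunis, Delhi, Milan, Bern]
Visit Porto → queue [Dakar, Sofia, Seoul, Dubai, Tunis, Delhi, Milan, Bern]
Visit Dakar; enqueue Rabat → queue [Sofia, Seoul, Dubai, Tunis, Delhi, Milan, Bern, Rabat]
Visit Sofia → queue [Seoul, Dubai, Tunis, Delhi, Milan, Bern, Rabat]
Visit Seoul; enqueue Paris → queue [Dubai, Tunis, Delhi, Milan, Bern, Rabat, Paris]
Visit Dubai → queue [Tunis, Delhi, Milan, Bern, Rabat, Paris]
Visit Tunis → queue [Delhi, Milan, Bern, Rabat, Paris]
Visit Delhi → queue [Milan, Bern, Rabat, Paris]
Visit Milan → queue [Bern, Rabat, Paris]
Visit Bern → queue [Rabat, Paris]
Visit Rabat → queue [Paris]
Visit Paris → queue []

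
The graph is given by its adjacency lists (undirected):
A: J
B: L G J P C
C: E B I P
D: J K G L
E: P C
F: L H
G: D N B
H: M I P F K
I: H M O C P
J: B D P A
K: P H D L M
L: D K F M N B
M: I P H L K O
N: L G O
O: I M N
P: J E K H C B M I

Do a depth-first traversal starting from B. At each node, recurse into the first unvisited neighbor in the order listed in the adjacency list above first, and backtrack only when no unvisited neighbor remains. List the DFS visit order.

Visit B
B → L
L → D
D → J
J → P
P → E
E → C
C → I
I → H
H → M
M → K
M → O
O → N
N → G
H → F
J → A

B, L, D, J, P, E, C, I, H, M, K, O, N, G, F, A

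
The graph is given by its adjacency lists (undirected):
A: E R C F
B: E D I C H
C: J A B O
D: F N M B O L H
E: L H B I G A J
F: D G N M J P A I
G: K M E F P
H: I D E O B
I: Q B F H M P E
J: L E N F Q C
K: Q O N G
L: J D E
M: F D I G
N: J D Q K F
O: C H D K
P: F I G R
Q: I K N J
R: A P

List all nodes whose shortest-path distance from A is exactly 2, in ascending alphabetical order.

Level 0: A
Level 1: C, E, F, R
Level 2: B, D, G, H, I, J, L, M, N, O, P
Level 3: K, Q

B, D, G, H, I, J, L, M, N, O, P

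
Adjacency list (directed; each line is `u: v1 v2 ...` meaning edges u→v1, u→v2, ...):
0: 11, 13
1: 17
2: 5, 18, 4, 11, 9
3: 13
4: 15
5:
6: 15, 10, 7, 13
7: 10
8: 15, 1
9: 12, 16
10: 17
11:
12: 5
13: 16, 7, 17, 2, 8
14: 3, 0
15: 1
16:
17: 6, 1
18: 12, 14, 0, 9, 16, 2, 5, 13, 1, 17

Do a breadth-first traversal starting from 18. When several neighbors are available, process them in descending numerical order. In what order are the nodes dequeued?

Visit 18; enqueue 17, 16, 14, 13, 12, 9, 5, 2, 1, 0 → queue [17, 16, 14, 13, 12, 9, 5, 2, 1, 0]
Visit 17; enqueue 6 → queue [16, 14, 13, 12, 9, 5, 2, 1, 0, 6]
Visit 16 → queue [14, 13, 12, 9, 5, 2, 1, 0, 6]
Visit 14; enqueue 3 → queue [13, 12, 9, 5, 2, 1, 0, 6, 3]
Visit 13; enqueue 8, 7 → queue [12, 9, 5, 2, 1, 0, 6, 3, 8, 7]
Visit 12 → queue [9, 5, 2, 1, 0, 6, 3, 8, 7]
Visit 9 → queue [5, 2, 1, 0, 6, 3, 8, 7]
Visit 5 → queue [2, 1, 0, 6, 3, 8, 7]
Visit 2; enqueue 11, 4 → queue [1, 0, 6, 3, 8, 7, 11, 4]
Visit 1 → queue [0, 6, 3, 8, 7, 11, 4]
Visit 0 → queue [6, 3, 8, 7, 11, 4]
Visit 6; enqueue 15, 10 → queue [3, 8, 7, 11, 4, 15, 10]
Visit 3 → queue [8, 7, 11, 4, 15, 10]
Visit 8 → queue [7, 11, 4, 15, 10]
Visit 7 → queue [11, 4, 15, 10]
Visit 11 → queue [4, 15, 10]
Visit 4 → queue [15, 10]
Visit 15 → queue [10]
Visit 10 → queue []

18 -> 17 -> 16 -> 14 -> 13 -> 12 -> 9 -> 5 -> 2 -> 1 -> 0 -> 6 -> 3 -> 8 -> 7 -> 11 -> 4 -> 15 -> 10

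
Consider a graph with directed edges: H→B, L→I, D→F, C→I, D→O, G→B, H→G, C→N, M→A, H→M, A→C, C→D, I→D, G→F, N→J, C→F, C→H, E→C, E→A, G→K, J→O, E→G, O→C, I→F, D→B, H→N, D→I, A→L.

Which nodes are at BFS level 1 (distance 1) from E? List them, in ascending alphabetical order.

A, C, G

Level 0: E
Level 1: A, C, G
Level 2: B, D, F, H, I, K, L, N
Level 3: J, M, O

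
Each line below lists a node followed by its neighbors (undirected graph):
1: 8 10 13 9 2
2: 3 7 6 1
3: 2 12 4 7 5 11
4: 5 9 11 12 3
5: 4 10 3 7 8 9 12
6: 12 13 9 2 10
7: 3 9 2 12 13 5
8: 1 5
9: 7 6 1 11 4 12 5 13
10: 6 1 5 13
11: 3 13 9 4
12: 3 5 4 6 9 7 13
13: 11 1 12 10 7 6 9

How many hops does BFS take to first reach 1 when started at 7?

2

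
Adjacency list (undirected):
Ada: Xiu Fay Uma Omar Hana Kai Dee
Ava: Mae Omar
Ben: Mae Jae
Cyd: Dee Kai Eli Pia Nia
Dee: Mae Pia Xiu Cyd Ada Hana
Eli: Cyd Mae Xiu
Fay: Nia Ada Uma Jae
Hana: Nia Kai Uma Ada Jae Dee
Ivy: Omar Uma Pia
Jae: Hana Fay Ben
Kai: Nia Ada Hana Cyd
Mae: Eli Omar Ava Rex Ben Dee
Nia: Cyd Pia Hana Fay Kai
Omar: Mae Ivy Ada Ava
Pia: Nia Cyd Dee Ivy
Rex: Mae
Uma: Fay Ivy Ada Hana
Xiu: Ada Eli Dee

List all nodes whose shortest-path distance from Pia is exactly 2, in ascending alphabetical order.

Ada, Eli, Fay, Hana, Kai, Mae, Omar, Uma, Xiu

Level 0: Pia
Level 1: Cyd, Dee, Ivy, Nia
Level 2: Ada, Eli, Fay, Hana, Kai, Mae, Omar, Uma, Xiu
Level 3: Ava, Ben, Jae, Rex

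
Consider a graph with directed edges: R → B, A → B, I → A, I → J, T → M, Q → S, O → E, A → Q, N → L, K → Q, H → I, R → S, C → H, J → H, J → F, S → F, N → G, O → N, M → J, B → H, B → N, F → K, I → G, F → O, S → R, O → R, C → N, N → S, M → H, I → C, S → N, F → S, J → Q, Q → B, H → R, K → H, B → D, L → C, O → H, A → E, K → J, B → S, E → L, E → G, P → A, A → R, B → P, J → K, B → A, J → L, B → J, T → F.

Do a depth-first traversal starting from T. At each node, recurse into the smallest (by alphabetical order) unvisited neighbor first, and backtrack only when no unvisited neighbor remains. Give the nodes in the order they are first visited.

T, F, K, H, I, A, B, D, J, L, C, N, G, S, R, Q, P, E, O, M

Visit T
T → F
F → K
K → H
H → I
I → A
A → B
B → D
B → J
J → L
L → C
C → N
N → G
N → S
S → R
J → Q
B → P
A → E
F → O
T → M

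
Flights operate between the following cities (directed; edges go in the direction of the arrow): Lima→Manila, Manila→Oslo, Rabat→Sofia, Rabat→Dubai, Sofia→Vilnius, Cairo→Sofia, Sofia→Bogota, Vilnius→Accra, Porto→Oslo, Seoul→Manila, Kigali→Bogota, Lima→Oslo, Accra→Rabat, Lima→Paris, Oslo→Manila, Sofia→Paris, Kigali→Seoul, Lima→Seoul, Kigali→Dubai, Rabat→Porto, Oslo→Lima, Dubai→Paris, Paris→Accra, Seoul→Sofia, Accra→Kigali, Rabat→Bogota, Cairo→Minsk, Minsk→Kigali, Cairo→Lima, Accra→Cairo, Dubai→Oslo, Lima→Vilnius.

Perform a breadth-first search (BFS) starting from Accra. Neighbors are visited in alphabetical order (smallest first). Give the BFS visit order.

Visit Accra; enqueue Cairo, Kigali, Rabat → queue [Cairo, Kigali, Rabat]
Visit Cairo; enqueue Lima, Minsk, Sofia → queue [Kigali, Rabat, Lima, Minsk, Sofia]
Visit Kigali; enqueue Bogota, Dubai, Seoul → queue [Rabat, Lima, Minsk, Sofia, Bogota, Dubai, Seoul]
Visit Rabat; enqueue Porto → queue [Lima, Minsk, Sofia, Bogota, Dubai, Seoul, Porto]
Visit Lima; enqueue Manila, Oslo, Paris, Vilnius → queue [Minsk, Sofia, Bogota, Dubai, Seoul, Porto, Manila, Oslo, Paris, Vilnius]
Visit Minsk → queue [Sofia, Bogota, Dubai, Seoul, Porto, Manila, Oslo, Paris, Vilnius]
Visit Sofia → queue [Bogota, Dubai, Seoul, Porto, Manila, Oslo, Paris, Vilnius]
Visit Bogota → queue [Dubai, Seoul, Porto, Manila, Oslo, Paris, Vilnius]
Visit Dubai → queue [Seoul, Porto, Manila, Oslo, Paris, Vilnius]
Visit Seoul → queue [Porto, Manila, Oslo, Paris, Vilnius]
Visit Porto → queue [Manila, Oslo, Paris, Vilnius]
Visit Manila → queue [Oslo, Paris, Vilnius]
Visit Oslo → queue [Paris, Vilnius]
Visit Paris → queue [Vilnius]
Visit Vilnius → queue []

Accra, Cairo, Kigali, Rabat, Lima, Minsk, Sofia, Bogota, Dubai, Seoul, Porto, Manila, Oslo, Paris, Vilnius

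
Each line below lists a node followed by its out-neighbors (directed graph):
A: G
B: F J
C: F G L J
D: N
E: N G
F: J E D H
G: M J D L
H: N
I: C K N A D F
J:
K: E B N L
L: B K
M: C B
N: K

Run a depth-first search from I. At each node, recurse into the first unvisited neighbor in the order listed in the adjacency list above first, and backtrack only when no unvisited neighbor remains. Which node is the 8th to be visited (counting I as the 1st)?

B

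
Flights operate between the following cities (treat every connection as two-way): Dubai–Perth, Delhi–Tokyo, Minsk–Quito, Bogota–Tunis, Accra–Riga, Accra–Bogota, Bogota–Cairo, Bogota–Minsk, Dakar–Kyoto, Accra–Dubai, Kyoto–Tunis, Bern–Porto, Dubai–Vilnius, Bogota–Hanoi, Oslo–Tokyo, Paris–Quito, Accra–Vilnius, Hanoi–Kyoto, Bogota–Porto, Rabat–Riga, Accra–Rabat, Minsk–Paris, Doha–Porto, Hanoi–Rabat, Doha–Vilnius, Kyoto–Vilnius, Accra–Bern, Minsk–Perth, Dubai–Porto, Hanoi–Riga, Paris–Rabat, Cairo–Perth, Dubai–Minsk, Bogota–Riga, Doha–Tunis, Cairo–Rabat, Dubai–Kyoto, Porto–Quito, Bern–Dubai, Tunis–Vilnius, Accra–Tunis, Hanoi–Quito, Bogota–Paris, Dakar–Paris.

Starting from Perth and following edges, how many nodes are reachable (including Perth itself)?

18

BFS from Perth visits: Perth, Minsk, Dubai, Cairo, Quito, Paris, Bogota, Vilnius, Porto, Kyoto, Bern, Accra, Rabat, Hanoi, Dakar, Tunis, Riga, Doha
Reachable nodes: 18 of 21 total.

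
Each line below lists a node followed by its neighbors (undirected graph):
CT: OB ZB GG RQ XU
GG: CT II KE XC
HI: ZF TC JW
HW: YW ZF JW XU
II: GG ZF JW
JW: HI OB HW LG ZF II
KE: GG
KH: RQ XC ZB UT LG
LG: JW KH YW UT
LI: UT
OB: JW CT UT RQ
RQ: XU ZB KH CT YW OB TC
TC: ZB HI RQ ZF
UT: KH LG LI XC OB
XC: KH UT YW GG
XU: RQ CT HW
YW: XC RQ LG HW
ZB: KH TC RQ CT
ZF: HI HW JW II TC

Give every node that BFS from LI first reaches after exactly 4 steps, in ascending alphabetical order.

Level 0: LI
Level 1: UT
Level 2: KH, LG, OB, XC
Level 3: CT, GG, JW, RQ, YW, ZB
Level 4: HI, HW, II, KE, TC, XU, ZF

HI, HW, II, KE, TC, XU, ZF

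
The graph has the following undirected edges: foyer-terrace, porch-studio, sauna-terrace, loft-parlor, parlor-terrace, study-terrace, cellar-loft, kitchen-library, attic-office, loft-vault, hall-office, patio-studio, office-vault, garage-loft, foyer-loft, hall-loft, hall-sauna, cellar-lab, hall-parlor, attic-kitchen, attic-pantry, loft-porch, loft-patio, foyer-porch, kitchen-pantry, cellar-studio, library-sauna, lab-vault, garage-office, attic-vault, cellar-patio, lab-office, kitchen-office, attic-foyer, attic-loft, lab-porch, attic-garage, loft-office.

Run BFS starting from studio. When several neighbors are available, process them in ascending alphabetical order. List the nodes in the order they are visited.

Visit studio; enqueue cellar, patio, porch → queue [cellar, patio, porch]
Visit cellar; enqueue lab, loft → queue [patio, porch, lab, loft]
Visit patio → queue [porch, lab, loft]
Visit porch; enqueue foyer → queue [lab, loft, foyer]
Visit lab; enqueue office, vault → queue [loft, foyer, office, vault]
Visit loft; enqueue attic, garage, hall, parlor → queue [foyer, office, vault, attic, garage, hall, parlor]
Visit foyer; enqueue terrace → queue [office, vault, attic, garage, hall, parlor, terrace]
Visit office; enqueue kitchen → queue [vault, attic, garage, hall, parlor, terrace, kitchen]
Visit vault → queue [attic, garage, hall, parlor, terrace, kitchen]
Visit attic; enqueue pantry → queue [garage, hall, parlor, terrace, kitchen, pantry]
Visit garage → queue [hall, parlor, terrace, kitchen, pantry]
Visit hall; enqueue sauna → queue [parlor, terrace, kitchen, pantry, sauna]
Visit parlor → queue [terrace, kitchen, pantry, sauna]
Visit terrace; enqueue study → queue [kitchen, pantry, sauna, study]
Visit kitchen; enqueue library → queue [pantry, sauna, study, library]
Visit pantry → queue [sauna, study, library]
Visit sauna → queue [study, library]
Visit study → queue [library]
Visit library → queue []

studio, cellar, patio, porch, lab, loft, foyer, office, vault, attic, garage, hall, parlor, terrace, kitchen, pantry, sauna, study, library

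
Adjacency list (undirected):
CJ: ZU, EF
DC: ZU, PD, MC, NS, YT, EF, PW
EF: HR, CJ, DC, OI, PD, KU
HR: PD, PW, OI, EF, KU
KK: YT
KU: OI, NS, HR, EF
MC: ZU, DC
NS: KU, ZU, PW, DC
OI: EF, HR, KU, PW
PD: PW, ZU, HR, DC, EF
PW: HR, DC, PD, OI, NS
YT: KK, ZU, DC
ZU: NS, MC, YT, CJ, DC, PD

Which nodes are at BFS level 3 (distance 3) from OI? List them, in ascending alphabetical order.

MC, YT, ZU

Level 0: OI
Level 1: EF, HR, KU, PW
Level 2: CJ, DC, NS, PD
Level 3: MC, YT, ZU
Level 4: KK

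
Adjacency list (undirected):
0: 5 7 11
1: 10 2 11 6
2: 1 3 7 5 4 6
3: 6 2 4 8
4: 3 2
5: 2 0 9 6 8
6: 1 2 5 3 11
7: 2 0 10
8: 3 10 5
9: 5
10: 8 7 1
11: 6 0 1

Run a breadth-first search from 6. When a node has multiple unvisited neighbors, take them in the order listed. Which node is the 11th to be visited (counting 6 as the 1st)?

9

Visit 6; enqueue 1, 2, 5, 3, 11 → queue [1, 2, 5, 3, 11]
Visit 1; enqueue 10 → queue [2, 5, 3, 11, 10]
Visit 2; enqueue 7, 4 → queue [5, 3, 11, 10, 7, 4]
Visit 5; enqueue 0, 9, 8 → queue [3, 11, 10, 7, 4, 0, 9, 8]
Visit 3 → queue [11, 10, 7, 4, 0, 9, 8]
Visit 11 → queue [10, 7, 4, 0, 9, 8]
Visit 10 → queue [7, 4, 0, 9, 8]
Visit 7 → queue [4, 0, 9, 8]
Visit 4 → queue [0, 9, 8]
Visit 0 → queue [9, 8]
Visit 9 → queue [8]
Visit 8 → queue []

Visit order: 6, 1, 2, 5, 3, 11, 10, 7, 4, 0, 9, 8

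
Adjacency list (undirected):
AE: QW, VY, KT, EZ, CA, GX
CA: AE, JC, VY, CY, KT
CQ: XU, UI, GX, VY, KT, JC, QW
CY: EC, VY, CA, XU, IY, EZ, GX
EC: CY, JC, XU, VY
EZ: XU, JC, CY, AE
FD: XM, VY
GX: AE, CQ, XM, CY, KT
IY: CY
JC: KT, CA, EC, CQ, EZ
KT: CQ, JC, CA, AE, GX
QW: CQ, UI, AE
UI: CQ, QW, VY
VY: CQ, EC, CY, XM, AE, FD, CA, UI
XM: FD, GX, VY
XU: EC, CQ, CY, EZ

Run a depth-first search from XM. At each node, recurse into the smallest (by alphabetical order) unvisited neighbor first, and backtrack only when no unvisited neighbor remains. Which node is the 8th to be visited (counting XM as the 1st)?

JC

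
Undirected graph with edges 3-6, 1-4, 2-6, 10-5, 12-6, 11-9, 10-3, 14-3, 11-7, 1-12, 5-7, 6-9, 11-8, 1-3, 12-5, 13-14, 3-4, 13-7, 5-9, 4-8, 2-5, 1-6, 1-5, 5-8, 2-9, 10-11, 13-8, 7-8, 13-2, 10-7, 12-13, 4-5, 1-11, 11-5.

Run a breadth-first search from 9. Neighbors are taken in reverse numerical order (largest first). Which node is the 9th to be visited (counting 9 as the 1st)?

1

Visit 9; enqueue 11, 6, 5, 2 → queue [11, 6, 5, 2]
Visit 11; enqueue 10, 8, 7, 1 → queue [6, 5, 2, 10, 8, 7, 1]
Visit 6; enqueue 12, 3 → queue [5, 2, 10, 8, 7, 1, 12, 3]
Visit 5; enqueue 4 → queue [2, 10, 8, 7, 1, 12, 3, 4]
Visit 2; enqueue 13 → queue [10, 8, 7, 1, 12, 3, 4, 13]
Visit 10 → queue [8, 7, 1, 12, 3, 4, 13]
Visit 8 → queue [7, 1, 12, 3, 4, 13]
Visit 7 → queue [1, 12, 3, 4, 13]
Visit 1 → queue [12, 3, 4, 13]
Visit 12 → queue [3, 4, 13]
Visit 3; enqueue 14 → queue [4, 13, 14]
Visit 4 → queue [13, 14]
Visit 13 → queue [14]
Visit 14 → queue []

Visit order: 9, 11, 6, 5, 2, 10, 8, 7, 1, 12, 3, 4, 13, 14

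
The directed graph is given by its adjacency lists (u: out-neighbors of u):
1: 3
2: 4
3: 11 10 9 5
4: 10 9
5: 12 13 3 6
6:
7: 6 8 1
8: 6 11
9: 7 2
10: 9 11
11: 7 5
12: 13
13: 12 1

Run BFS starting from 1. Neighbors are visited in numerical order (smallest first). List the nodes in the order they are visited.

1 -> 3 -> 5 -> 9 -> 10 -> 11 -> 6 -> 12 -> 13 -> 2 -> 7 -> 4 -> 8

Visit 1; enqueue 3 → queue [3]
Visit 3; enqueue 5, 9, 10, 11 → queue [5, 9, 10, 11]
Visit 5; enqueue 6, 12, 13 → queue [9, 10, 11, 6, 12, 13]
Visit 9; enqueue 2, 7 → queue [10, 11, 6, 12, 13, 2, 7]
Visit 10 → queue [11, 6, 12, 13, 2, 7]
Visit 11 → queue [6, 12, 13, 2, 7]
Visit 6 → queue [12, 13, 2, 7]
Visit 12 → queue [13, 2, 7]
Visit 13 → queue [2, 7]
Visit 2; enqueue 4 → queue [7, 4]
Visit 7; enqueue 8 → queue [4, 8]
Visit 4 → queue [8]
Visit 8 → queue []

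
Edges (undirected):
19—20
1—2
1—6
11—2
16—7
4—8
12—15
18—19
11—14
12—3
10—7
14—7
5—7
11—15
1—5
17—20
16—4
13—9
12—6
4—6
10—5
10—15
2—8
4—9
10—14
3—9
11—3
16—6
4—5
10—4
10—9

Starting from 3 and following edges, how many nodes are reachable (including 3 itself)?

16

BFS from 3 visits: 3, 12, 11, 9, 15, 6, 14, 2, 13, 10, 4, 16, 1, 7, 8, 5
Reachable nodes: 16 of 20 total.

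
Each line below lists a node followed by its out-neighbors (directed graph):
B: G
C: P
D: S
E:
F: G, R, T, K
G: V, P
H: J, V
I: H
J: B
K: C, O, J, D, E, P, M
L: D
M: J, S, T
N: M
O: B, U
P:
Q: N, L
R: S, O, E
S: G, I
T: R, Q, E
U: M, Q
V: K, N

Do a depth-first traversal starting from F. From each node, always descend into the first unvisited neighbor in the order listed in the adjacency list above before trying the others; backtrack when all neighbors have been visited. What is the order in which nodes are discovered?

Visit F
F → G
G → V
V → K
K → C
C → P
K → O
O → B
O → U
U → M
M → J
M → S
S → I
I → H
M → T
T → R
R → E
T → Q
Q → N
Q → L
L → D

F -> G -> V -> K -> C -> P -> O -> B -> U -> M -> J -> S -> I -> H -> T -> R -> E -> Q -> N -> L -> D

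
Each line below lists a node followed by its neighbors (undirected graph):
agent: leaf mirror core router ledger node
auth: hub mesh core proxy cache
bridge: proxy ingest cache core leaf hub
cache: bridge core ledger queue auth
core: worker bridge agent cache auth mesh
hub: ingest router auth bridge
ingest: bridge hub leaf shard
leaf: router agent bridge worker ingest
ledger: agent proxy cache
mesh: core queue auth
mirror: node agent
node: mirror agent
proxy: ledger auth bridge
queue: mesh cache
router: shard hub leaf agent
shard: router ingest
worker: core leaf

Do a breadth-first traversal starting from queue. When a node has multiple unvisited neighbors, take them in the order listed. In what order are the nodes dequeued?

Visit queue; enqueue mesh, cache → queue [mesh, cache]
Visit mesh; enqueue core, auth → queue [cache, core, auth]
Visit cache; enqueue bridge, ledger → queue [core, auth, bridge, ledger]
Visit core; enqueue worker, agent → queue [auth, bridge, ledger, worker, agent]
Visit auth; enqueue hub, proxy → queue [bridge, ledger, worker, agent, hub, proxy]
Visit bridge; enqueue ingest, leaf → queue [ledger, worker, agent, hub, proxy, ingest, leaf]
Visit ledger → queue [worker, agent, hub, proxy, ingest, leaf]
Visit worker → queue [agent, hub, proxy, ingest, leaf]
Visit agent; enqueue mirror, router, node → queue [hub, proxy, ingest, leaf, mirror, router, node]
Visit hub → queue [proxy, ingest, leaf, mirror, router, node]
Visit proxy → queue [ingest, leaf, mirror, router, node]
Visit ingest; enqueue shard → queue [leaf, mirror, router, node, shard]
Visit leaf → queue [mirror, router, node, shard]
Visit mirror → queue [router, node, shard]
Visit router → queue [node, shard]
Visit node → queue [shard]
Visit shard → queue []

queue -> mesh -> cache -> core -> auth -> bridge -> ledger -> worker -> agent -> hub -> proxy -> ingest -> leaf -> mirror -> router -> node -> shard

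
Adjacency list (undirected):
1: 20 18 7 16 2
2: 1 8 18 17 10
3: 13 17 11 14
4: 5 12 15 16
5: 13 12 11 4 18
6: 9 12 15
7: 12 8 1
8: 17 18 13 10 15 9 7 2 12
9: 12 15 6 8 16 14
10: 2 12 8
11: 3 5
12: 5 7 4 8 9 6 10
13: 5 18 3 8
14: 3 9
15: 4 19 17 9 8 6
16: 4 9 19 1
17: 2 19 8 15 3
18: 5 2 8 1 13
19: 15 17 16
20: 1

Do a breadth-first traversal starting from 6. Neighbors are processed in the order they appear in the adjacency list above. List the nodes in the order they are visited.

Visit 6; enqueue 9, 12, 15 → queue [9, 12, 15]
Visit 9; enqueue 8, 16, 14 → queue [12, 15, 8, 16, 14]
Visit 12; enqueue 5, 7, 4, 10 → queue [15, 8, 16, 14, 5, 7, 4, 10]
Visit 15; enqueue 19, 17 → queue [8, 16, 14, 5, 7, 4, 10, 19, 17]
Visit 8; enqueue 18, 13, 2 → queue [16, 14, 5, 7, 4, 10, 19, 17, 18, 13, 2]
Visit 16; enqueue 1 → queue [14, 5, 7, 4, 10, 19, 17, 18, 13, 2, 1]
Visit 14; enqueue 3 → queue [5, 7, 4, 10, 19, 17, 18, 13, 2, 1, 3]
Visit 5; enqueue 11 → queue [7, 4, 10, 19, 17, 18, 13, 2, 1, 3, 11]
Visit 7 → queue [4, 10, 19, 17, 18, 13, 2, 1, 3, 11]
Visit 4 → queue [10, 19, 17, 18, 13, 2, 1, 3, 11]
Visit 10 → queue [19, 17, 18, 13, 2, 1, 3, 11]
Visit 19 → queue [17, 18, 13, 2, 1, 3, 11]
Visit 17 → queue [18, 13, 2, 1, 3, 11]
Visit 18 → queue [13, 2, 1, 3, 11]
Visit 13 → queue [2, 1, 3, 11]
Visit 2 → queue [1, 3, 11]
Visit 1; enqueue 20 → queue [3, 11, 20]
Visit 3 → queue [11, 20]
Visit 11 → queue [20]
Visit 20 → queue []

6, 9, 12, 15, 8, 16, 14, 5, 7, 4, 10, 19, 17, 18, 13, 2, 1, 3, 11, 20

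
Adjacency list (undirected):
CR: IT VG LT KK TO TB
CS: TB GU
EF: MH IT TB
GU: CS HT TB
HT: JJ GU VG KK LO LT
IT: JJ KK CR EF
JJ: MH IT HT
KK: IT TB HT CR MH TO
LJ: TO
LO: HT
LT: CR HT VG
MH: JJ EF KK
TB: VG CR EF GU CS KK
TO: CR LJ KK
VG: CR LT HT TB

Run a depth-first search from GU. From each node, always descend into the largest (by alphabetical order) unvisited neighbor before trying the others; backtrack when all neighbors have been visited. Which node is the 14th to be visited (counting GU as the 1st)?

Visit GU
GU → TB
TB → VG
VG → LT
LT → HT
HT → LO
HT → KK
KK → TO
TO → LJ
TO → CR
CR → IT
IT → JJ
JJ → MH
MH → EF
TB → CS

Visit order: GU, TB, VG, LT, HT, LO, KK, TO, LJ, CR, IT, JJ, MH, EF, CS

EF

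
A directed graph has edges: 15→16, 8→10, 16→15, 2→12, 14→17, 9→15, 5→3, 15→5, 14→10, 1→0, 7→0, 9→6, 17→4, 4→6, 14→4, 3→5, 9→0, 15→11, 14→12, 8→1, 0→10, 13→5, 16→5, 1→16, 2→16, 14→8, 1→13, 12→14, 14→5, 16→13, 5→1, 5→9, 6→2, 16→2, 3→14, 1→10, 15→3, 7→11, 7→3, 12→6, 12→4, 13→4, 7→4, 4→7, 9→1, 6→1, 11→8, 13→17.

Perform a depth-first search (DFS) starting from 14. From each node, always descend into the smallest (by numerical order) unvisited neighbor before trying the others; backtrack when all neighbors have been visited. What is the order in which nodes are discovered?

14, 4, 6, 1, 0, 10, 13, 5, 3, 9, 15, 11, 8, 16, 2, 12, 17, 7

Visit 14
14 → 4
4 → 6
6 → 1
1 → 0
0 → 10
1 → 13
13 → 5
5 → 3
5 → 9
9 → 15
15 → 11
11 → 8
15 → 16
16 → 2
2 → 12
13 → 17
4 → 7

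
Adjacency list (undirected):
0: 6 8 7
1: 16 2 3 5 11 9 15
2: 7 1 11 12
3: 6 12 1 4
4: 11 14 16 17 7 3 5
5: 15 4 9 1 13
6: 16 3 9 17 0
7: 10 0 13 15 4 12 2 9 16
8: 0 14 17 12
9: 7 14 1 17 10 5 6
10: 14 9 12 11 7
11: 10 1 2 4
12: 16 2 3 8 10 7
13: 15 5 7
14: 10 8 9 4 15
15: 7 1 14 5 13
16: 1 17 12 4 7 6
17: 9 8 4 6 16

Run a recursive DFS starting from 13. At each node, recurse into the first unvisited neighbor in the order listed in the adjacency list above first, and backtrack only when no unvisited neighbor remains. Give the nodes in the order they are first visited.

13 15 7 10 14 8 0 6 16 1 2 11 4 17 9 5 3 12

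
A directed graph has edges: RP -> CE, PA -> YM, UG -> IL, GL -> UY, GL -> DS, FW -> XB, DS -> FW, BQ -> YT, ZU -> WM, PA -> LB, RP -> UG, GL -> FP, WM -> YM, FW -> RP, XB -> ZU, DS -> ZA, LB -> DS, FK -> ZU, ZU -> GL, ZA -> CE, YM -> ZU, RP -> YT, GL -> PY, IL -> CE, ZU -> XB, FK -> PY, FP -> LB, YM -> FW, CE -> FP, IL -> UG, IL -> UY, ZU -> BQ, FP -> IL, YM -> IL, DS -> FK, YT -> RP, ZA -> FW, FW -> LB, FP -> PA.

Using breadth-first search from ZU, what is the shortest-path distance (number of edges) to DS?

Level 0: ZU
Level 1: BQ, GL, WM, XB
Level 2: DS, FP, PY, UY, YM, YT
Level 3: FK, FW, IL, LB, PA, RP, ZA
Level 4: CE, UG
DS first appears at level 2.

2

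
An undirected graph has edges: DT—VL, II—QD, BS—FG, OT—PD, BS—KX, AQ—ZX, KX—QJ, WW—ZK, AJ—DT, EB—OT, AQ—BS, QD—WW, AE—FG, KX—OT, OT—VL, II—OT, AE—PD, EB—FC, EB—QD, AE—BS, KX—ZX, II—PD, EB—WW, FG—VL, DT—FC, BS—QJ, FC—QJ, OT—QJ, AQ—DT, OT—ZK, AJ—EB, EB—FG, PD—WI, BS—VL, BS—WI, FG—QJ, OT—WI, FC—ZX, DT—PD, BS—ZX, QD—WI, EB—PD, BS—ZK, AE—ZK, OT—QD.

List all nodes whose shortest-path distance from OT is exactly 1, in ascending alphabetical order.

EB, II, KX, PD, QD, QJ, VL, WI, ZK

Level 0: OT
Level 1: EB, II, KX, PD, QD, QJ, VL, WI, ZK
Level 2: AE, AJ, BS, DT, FC, FG, WW, ZX
Level 3: AQ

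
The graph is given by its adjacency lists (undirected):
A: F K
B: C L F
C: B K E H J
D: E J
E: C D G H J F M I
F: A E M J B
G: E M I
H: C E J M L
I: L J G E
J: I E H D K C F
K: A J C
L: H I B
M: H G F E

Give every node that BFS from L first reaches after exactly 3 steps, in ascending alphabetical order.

A, D, K

Level 0: L
Level 1: B, H, I
Level 2: C, E, F, G, J, M
Level 3: A, D, K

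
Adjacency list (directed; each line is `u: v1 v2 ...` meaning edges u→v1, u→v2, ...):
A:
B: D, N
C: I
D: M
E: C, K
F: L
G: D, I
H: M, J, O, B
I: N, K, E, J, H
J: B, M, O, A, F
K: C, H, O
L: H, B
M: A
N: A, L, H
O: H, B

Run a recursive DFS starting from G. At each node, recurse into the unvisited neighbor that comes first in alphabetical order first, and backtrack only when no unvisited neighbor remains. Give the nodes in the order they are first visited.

Visit G
G → D
D → M
M → A
G → I
I → E
E → C
E → K
K → H
H → B
B → N
N → L
H → J
J → F
J → O

G D M A I E C K H B N L J F O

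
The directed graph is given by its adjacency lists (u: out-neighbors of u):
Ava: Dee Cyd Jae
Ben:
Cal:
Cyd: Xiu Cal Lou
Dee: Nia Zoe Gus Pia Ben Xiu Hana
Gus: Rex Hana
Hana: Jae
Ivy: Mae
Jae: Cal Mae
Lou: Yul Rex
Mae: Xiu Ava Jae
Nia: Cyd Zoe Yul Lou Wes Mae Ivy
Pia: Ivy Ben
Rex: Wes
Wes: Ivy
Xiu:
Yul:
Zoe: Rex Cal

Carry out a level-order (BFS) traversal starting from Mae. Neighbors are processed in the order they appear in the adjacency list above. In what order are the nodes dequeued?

Mae Xiu Ava Jae Dee Cyd Cal Nia Zoe Gus Pia Ben Hana Lou Yul Wes Ivy Rex

Visit Mae; enqueue Xiu, Ava, Jae → queue [Xiu, Ava, Jae]
Visit Xiu → queue [Ava, Jae]
Visit Ava; enqueue Dee, Cyd → queue [Jae, Dee, Cyd]
Visit Jae; enqueue Cal → queue [Dee, Cyd, Cal]
Visit Dee; enqueue Nia, Zoe, Gus, Pia, Ben, Hana → queue [Cyd, Cal, Nia, Zoe, Gus, Pia, Ben, Hana]
Visit Cyd; enqueue Lou → queue [Cal, Nia, Zoe, Gus, Pia, Ben, Hana, Lou]
Visit Cal → queue [Nia, Zoe, Gus, Pia, Ben, Hana, Lou]
Visit Nia; enqueue Yul, Wes, Ivy → queue [Zoe, Gus, Pia, Ben, Hana, Lou, Yul, Wes, Ivy]
Visit Zoe; enqueue Rex → queue [Gus, Pia, Ben, Hana, Lou, Yul, Wes, Ivy, Rex]
Visit Gus → queue [Pia, Ben, Hana, Lou, Yul, Wes, Ivy, Rex]
Visit Pia → queue [Ben, Hana, Lou, Yul, Wes, Ivy, Rex]
Visit Ben → queue [Hana, Lou, Yul, Wes, Ivy, Rex]
Visit Hana → queue [Lou, Yul, Wes, Ivy, Rex]
Visit Lou → queue [Yul, Wes, Ivy, Rex]
Visit Yul → queue [Wes, Ivy, Rex]
Visit Wes → queue [Ivy, Rex]
Visit Ivy → queue [Rex]
Visit Rex → queue []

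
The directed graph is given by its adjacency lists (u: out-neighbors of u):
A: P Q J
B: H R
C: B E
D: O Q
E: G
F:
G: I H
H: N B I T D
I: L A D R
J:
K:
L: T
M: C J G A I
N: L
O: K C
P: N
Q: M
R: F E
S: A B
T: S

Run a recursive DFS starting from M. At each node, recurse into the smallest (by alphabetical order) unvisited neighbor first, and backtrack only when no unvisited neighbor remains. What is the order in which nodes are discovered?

M -> A -> J -> P -> N -> L -> T -> S -> B -> H -> D -> O -> C -> E -> G -> I -> R -> F -> K -> Q

Visit M
M → A
A → J
A → P
P → N
N → L
L → T
T → S
S → B
B → H
H → D
D → O
O → C
C → E
E → G
G → I
I → R
R → F
O → K
D → Q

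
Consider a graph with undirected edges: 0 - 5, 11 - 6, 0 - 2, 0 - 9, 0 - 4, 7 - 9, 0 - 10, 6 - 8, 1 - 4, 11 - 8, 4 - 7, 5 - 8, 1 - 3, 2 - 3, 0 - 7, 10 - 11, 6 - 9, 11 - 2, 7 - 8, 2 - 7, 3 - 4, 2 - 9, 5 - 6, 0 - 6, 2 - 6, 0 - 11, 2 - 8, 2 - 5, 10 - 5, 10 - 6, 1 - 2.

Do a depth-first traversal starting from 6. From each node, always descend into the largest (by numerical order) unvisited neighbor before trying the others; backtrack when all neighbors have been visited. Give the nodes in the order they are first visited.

6, 11, 10, 5, 8, 7, 9, 2, 3, 4, 1, 0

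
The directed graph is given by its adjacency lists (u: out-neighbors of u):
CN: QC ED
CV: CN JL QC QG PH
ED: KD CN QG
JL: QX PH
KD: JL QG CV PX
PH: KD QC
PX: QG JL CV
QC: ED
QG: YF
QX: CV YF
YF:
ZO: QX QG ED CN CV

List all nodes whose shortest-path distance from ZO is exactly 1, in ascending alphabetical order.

CN, CV, ED, QG, QX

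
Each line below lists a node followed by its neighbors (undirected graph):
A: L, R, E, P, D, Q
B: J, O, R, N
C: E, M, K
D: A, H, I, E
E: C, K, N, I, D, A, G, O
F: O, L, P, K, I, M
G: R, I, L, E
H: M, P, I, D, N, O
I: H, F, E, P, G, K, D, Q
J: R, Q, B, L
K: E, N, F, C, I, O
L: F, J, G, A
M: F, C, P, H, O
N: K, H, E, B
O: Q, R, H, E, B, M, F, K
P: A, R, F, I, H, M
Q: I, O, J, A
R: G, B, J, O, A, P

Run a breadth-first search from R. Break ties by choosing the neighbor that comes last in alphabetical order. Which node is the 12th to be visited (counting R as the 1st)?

Q

Visit R; enqueue P, O, J, G, B, A → queue [P, O, J, G, B, A]
Visit P; enqueue M, I, H, F → queue [O, J, G, B, A, M, I, H, F]
Visit O; enqueue Q, K, E → queue [J, G, B, A, M, I, H, F, Q, K, E]
Visit J; enqueue L → queue [G, B, A, M, I, H, F, Q, K, E, L]
Visit G → queue [B, A, M, I, H, F, Q, K, E, L]
Visit B; enqueue N → queue [A, M, I, H, F, Q, K, E, L, N]
Visit A; enqueue D → queue [M, I, H, F, Q, K, E, L, N, D]
Visit M; enqueue C → queue [I, H, F, Q, K, E, L, N, D, C]
Visit I → queue [H, F, Q, K, E, L, N, D, C]
Visit H → queue [F, Q, K, E, L, N, D, C]
Visit F → queue [Q, K, E, L, N, D, C]
Visit Q → queue [K, E, L, N, D, C]
Visit K → queue [E, L, N, D, C]
Visit E → queue [L, N, D, C]
Visit L → queue [N, D, C]
Visit N → queue [D, C]
Visit D → queue [C]
Visit C → queue []

Visit order: R, P, O, J, G, B, A, M, I, H, F, Q, K, E, L, N, D, C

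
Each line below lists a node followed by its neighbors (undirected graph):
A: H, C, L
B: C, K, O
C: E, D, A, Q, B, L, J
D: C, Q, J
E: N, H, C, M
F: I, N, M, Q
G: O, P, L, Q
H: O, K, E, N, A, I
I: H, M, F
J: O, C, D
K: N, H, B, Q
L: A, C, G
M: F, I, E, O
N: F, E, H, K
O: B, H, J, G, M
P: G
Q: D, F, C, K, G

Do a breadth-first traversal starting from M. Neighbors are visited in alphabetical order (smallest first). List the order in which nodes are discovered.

Visit M; enqueue E, F, I, O → queue [E, F, I, O]
Visit E; enqueue C, H, N → queue [F, I, O, C, H, N]
Visit F; enqueue Q → queue [I, O, C, H, N, Q]
Visit I → queue [O, C, H, N, Q]
Visit O; enqueue B, G, J → queue [C, H, N, Q, B, G, J]
Visit C; enqueue A, D, L → queue [H, N, Q, B, G, J, A, D, L]
Visit H; enqueue K → queue [N, Q, B, G, J, A, D, L, K]
Visit N → queue [Q, B, G, J, A, D, L, K]
Visit Q → queue [B, G, J, A, D, L, K]
Visit B → queue [G, J, A, D, L, K]
Visit G; enqueue P → queue [J, A, D, L, K, P]
Visit J → queue [A, D, L, K, P]
Visit A → queue [D, L, K, P]
Visit D → queue [L, K, P]
Visit L → queue [K, P]
Visit K → queue [P]
Visit P → queue []

M E F I O C H N Q B G J A D L K P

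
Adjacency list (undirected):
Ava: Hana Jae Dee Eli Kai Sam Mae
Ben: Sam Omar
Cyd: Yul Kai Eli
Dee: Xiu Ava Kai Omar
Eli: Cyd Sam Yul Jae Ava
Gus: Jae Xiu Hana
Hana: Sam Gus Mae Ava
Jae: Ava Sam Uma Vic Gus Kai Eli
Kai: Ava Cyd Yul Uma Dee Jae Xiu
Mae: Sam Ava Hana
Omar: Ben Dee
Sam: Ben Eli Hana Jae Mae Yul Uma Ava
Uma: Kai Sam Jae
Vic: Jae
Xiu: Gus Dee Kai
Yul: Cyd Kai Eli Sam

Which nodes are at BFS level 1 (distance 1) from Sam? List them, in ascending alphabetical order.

Ava, Ben, Eli, Hana, Jae, Mae, Uma, Yul

Level 0: Sam
Level 1: Ava, Ben, Eli, Hana, Jae, Mae, Uma, Yul
Level 2: Cyd, Dee, Gus, Kai, Omar, Vic
Level 3: Xiu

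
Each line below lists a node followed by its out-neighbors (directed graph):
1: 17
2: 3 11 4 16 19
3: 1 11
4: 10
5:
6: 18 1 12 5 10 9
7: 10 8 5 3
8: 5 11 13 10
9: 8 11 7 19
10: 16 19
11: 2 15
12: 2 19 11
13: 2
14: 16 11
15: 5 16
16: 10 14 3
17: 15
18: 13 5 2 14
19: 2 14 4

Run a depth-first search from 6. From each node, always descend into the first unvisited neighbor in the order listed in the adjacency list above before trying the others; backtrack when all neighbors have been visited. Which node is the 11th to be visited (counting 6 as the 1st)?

10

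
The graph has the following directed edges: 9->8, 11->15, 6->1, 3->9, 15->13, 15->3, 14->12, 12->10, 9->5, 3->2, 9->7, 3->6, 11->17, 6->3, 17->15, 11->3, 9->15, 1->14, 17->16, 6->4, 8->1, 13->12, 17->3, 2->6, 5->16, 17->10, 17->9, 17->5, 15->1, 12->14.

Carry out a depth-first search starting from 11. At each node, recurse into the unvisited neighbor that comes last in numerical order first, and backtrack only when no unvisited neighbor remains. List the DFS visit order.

Visit 11
11 → 17
17 → 16
17 → 15
15 → 13
13 → 12
12 → 14
12 → 10
15 → 3
3 → 9
9 → 8
8 → 1
9 → 7
9 → 5
3 → 6
6 → 4
3 → 2

11, 17, 16, 15, 13, 12, 14, 10, 3, 9, 8, 1, 7, 5, 6, 4, 2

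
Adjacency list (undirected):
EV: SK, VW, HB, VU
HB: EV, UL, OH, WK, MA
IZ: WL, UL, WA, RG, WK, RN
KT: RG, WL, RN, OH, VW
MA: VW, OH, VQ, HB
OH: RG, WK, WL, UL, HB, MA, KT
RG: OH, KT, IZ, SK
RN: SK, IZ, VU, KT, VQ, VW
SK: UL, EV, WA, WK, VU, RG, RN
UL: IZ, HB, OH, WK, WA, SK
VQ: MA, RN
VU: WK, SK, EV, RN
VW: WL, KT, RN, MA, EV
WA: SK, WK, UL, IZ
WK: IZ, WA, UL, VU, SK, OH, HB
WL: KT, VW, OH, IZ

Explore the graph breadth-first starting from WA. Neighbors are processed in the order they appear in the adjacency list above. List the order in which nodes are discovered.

Visit WA; enqueue SK, WK, UL, IZ → queue [SK, WK, UL, IZ]
Visit SK; enqueue EV, VU, RG, RN → queue [WK, UL, IZ, EV, VU, RG, RN]
Visit WK; enqueue OH, HB → queue [UL, IZ, EV, VU, RG, RN, OH, HB]
Visit UL → queue [IZ, EV, VU, RG, RN, OH, HB]
Visit IZ; enqueue WL → queue [EV, VU, RG, RN, OH, HB, WL]
Visit EV; enqueue VW → queue [VU, RG, RN, OH, HB, WL, VW]
Visit VU → queue [RG, RN, OH, HB, WL, VW]
Visit RG; enqueue KT → queue [RN, OH, HB, WL, VW, KT]
Visit RN; enqueue VQ → queue [OH, HB, WL, VW, KT, VQ]
Visit OH; enqueue MA → queue [HB, WL, VW, KT, VQ, MA]
Visit HB → queue [WL, VW, KT, VQ, MA]
Visit WL → queue [VW, KT, VQ, MA]
Visit VW → queue [KT, VQ, MA]
Visit KT → queue [VQ, MA]
Visit VQ → queue [MA]
Visit MA → queue []

WA, SK, WK, UL, IZ, EV, VU, RG, RN, OH, HB, WL, VW, KT, VQ, MA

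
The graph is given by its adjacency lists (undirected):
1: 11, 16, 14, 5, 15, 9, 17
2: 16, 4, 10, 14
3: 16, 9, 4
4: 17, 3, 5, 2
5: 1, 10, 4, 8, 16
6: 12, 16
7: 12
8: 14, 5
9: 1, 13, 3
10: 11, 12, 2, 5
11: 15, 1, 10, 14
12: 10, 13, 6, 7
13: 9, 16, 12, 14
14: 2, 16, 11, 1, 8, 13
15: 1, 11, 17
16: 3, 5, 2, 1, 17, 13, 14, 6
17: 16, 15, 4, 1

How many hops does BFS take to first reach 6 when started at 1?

Level 0: 1
Level 1: 5, 9, 11, 14, 15, 16, 17
Level 2: 2, 3, 4, 6, 8, 10, 13
Level 3: 12
Level 4: 7
6 first appears at level 2.

2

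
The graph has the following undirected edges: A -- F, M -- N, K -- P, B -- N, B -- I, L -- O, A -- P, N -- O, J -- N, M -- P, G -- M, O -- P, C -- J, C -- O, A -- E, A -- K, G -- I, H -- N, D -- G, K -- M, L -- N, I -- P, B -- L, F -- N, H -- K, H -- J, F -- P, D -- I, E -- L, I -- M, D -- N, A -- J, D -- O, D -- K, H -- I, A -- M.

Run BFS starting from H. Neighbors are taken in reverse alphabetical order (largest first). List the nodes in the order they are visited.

Visit H; enqueue N, K, J, I → queue [N, K, J, I]
Visit N; enqueue O, M, L, F, D, B → queue [K, J, I, O, M, L, F, D, B]
Visit K; enqueue P, A → queue [J, I, O, M, L, F, D, B, P, A]
Visit J; enqueue C → queue [I, O, M, L, F, D, B, P, A, C]
Visit I; enqueue G → queue [O, M, L, F, D, B, P, A, C, G]
Visit O → queue [M, L, F, D, B, P, A, C, G]
Visit M → queue [L, F, D, B, P, A, C, G]
Visit L; enqueue E → queue [F, D, B, P, A, C, G, E]
Visit F → queue [D, B, P, A, C, G, E]
Visit D → queue [B, P, A, C, G, E]
Visit B → queue [P, A, C, G, E]
Visit P → queue [A, C, G, E]
Visit A → queue [C, G, E]
Visit C → queue [G, E]
Visit G → queue [E]
Visit E → queue []

H, N, K, J, I, O, M, L, F, D, B, P, A, C, G, E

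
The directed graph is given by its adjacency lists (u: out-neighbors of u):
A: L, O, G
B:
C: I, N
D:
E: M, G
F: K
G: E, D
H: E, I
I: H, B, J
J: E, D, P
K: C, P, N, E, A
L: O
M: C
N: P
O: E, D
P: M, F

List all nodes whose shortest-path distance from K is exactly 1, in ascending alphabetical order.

Level 0: K
Level 1: A, C, E, N, P
Level 2: F, G, I, L, M, O
Level 3: B, D, H, J

A, C, E, N, P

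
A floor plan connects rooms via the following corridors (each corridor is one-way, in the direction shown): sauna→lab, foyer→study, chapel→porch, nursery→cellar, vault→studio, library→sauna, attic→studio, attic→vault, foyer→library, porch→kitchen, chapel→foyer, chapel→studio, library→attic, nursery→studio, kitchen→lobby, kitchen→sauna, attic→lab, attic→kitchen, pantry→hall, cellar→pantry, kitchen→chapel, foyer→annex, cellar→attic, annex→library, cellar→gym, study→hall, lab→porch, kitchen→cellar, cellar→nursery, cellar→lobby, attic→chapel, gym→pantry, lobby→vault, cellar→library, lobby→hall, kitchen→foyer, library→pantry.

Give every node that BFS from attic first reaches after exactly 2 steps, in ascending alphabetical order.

cellar, foyer, lobby, porch, sauna

Level 0: attic
Level 1: chapel, kitchen, lab, studio, vault
Level 2: cellar, foyer, lobby, porch, sauna
Level 3: annex, gym, hall, library, nursery, pantry, study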